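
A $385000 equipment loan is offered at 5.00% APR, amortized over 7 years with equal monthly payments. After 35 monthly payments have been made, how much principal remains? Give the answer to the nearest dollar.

$240,727

With monthly rate i = 5%/12 = 0.0041667, the balance after k of n payments is P · [(1+i)^n − (1+i)^k] / [(1+i)^n − 1].
(1+0.0041667)^84 = 1.41803605 and (1+0.0041667)^35 = 1.15665284, so the balance is 385,000 × (1.41803605 − 1.15665284) / (1.41803605 − 1) = $240,726.93.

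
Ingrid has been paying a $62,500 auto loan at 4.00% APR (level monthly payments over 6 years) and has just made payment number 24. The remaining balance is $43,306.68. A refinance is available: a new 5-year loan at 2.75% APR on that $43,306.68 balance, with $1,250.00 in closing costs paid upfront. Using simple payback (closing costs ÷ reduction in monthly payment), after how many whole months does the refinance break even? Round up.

Current payment = 62,500 × 4%/12 / (1 − (1+0.0033333)^−72) = $977.82.
Refinanced payment = 43,306.68 × 0.0022917 / (1 − (1+0.0022917)^−60) = $773.36.
Monthly savings = $977.82 − $773.36 = $204.46.
Break-even = $1,250.00 / $204.46 = 6.11 → 7 months.

7 months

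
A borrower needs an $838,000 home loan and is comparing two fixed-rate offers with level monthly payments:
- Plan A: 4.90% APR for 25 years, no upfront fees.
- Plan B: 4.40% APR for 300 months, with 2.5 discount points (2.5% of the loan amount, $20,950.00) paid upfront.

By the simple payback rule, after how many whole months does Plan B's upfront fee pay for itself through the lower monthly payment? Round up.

Plan A: monthly rate = 4.9%/12 = 0.0040833; payment = 838,000 × 0.0040833 / (1 − (1+0.0040833)^−300) = $4,850.16.
Plan B: monthly rate = 4.4%/12 = 0.0036667; payment = 838,000 × 0.0036667 / (1 − (1+0.0036667)^−300) = $4,610.44.
Monthly savings = $4,850.16 − $4,610.44 = $239.72.
Break-even = $20,950.00 / $239.72 = 87.39 → 88 months.

88 months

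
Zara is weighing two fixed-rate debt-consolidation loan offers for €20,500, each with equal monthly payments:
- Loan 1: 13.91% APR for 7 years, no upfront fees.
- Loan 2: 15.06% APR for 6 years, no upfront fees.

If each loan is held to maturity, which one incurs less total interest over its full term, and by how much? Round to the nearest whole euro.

Loan 1: monthly rate = 13.91%/12 = 0.0115917; payment = 20,500 × 0.0115917 / (1 − (1+0.0115917)^−84) = €383.15.
Total interest on Loan 1 = 84 × €383.15 − €20,500 = €11,684.60.
Loan 2: monthly rate = 15.06%/12 = 0.0125500; payment = 20,500 × 0.0125500 / (1 − (1+0.0125500)^−72) = €434.14.
Total interest on Loan 2 = 72 × €434.14 − €20,500 = €10,758.08.
Loan 2 is lower by €926.52.

Loan 2 by €927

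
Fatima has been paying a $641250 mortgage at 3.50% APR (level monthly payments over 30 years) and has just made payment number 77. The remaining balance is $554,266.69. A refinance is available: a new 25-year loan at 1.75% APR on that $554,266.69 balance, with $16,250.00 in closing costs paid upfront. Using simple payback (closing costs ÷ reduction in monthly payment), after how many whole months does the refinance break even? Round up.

Current payment = 641,250 × 3.5%/12 / (1 − (1+0.0029167)^−360) = $2,879.50.
Refinanced payment = 554,266.69 × 0.0014583 / (1 − (1+0.0014583)^−300) = $2,282.41.
Monthly savings = $2,879.50 − $2,282.41 = $597.09.
Break-even = $16,250.00 / $597.09 = 27.22 → 28 months.

28 months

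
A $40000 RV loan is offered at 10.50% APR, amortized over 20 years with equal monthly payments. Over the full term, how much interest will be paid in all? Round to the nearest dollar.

$55,844

Monthly rate = 10.5%/12 = 0.0087500; payment = 40,000 × 0.0087500 / (1 − (1+0.0087500)^−240) = $399.35.
Total paid = 240 × $399.35 = $95,844.00; interest = $95,844.00 − $40,000 = $55,844.00.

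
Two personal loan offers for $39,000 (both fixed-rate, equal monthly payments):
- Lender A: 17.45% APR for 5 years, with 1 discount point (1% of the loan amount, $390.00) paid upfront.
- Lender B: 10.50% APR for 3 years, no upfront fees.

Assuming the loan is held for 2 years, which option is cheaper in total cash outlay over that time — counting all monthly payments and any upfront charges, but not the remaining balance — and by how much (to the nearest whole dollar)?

Lender A: at 17.45% the monthly rate is 0.0145417, so the payment is 39,000 × 0.0145417 / (1 − 1.0145417^−60) = $978.71.
Lender B: at 10.50% the monthly rate is 0.0087500, so the payment is 39,000 × 0.0087500 / (1 − 1.0087500^−36) = $1,267.60.
Over 24 months: Lender A costs 24 × $978.71 + $390.00 = $23,879.04; Lender B costs 24 × $1,267.60 = $30,422.40.
Lender A is cheaper by $30,422.40 − $23,879.04 = $6,543.36.

Lender A by $6,543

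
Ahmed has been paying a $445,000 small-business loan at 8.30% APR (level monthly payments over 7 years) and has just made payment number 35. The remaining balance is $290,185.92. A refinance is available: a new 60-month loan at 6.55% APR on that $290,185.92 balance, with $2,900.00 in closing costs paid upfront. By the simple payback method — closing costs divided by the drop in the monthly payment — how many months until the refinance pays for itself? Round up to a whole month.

3 months

Current payment = 445,000 × 8.3%/12 / (1 − (1+0.0069167)^−84) = $7,002.56.
Refinanced payment = 290,185.92 × 0.0054583 / (1 − (1+0.0054583)^−60) = $5,684.62.
Monthly savings = $7,002.56 − $5,684.62 = $1,317.94.
Break-even = $2,900.00 / $1,317.94 = 2.20 → 3 months.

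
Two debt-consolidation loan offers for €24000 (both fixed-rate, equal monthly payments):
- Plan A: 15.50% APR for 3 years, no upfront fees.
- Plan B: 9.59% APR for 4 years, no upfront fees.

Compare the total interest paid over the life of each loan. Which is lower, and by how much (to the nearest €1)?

Plan B by €1,171

Plan A: at 15.50% the monthly rate is 0.0129167, so the payment is 24,000 × 0.0129167 / (1 − 1.0129167^−36) = €837.86.
Total interest on Plan A = 36 × €837.86 − €24,000 = €6,162.96.
Plan B: at 9.59% the monthly rate is 0.0079917, so the payment is 24,000 × 0.0079917 / (1 − 1.0079917^−48) = €603.99.
Total interest on Plan B = 48 × €603.99 − €24,000 = €4,991.52.
Plan B is lower by €1,171.44.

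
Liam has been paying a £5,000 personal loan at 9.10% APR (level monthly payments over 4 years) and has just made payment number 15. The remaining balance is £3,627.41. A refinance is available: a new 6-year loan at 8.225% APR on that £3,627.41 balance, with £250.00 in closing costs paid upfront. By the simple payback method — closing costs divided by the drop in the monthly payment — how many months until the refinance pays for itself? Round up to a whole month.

Current payment = 5,000 × 9.1%/12 / (1 − (1+0.0075833)^−48) = £124.66.
Refinanced payment = 3,627.41 × 0.0068542 / (1 − (1+0.0068542)^−72) = £64.00.
Monthly savings = £124.66 − £64.00 = £60.66.
Break-even = £250.00 / £60.66 = 4.12 → 5 months.

5 months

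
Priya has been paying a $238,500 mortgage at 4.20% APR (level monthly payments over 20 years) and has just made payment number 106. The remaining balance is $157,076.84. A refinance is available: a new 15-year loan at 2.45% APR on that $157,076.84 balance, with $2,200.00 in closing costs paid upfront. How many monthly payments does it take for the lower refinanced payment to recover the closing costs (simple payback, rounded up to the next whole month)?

6 months

Current payment = 238,500 × 4.2%/12 / (1 − (1+0.0035000)^−240) = $1,470.52.
Refinanced payment = 157,076.84 × 0.0020417 / (1 − (1+0.0020417)^−180) = $1,043.68.
Monthly savings = $1,470.52 − $1,043.68 = $426.84.
Break-even = $2,200.00 / $426.84 = 5.15 → 6 months.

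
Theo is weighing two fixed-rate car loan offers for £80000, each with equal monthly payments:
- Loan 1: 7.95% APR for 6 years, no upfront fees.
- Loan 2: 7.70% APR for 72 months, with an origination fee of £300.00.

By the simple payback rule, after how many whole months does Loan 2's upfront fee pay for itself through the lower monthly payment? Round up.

31 months

Loan 1: monthly rate = 7.95%/12 = 0.0066250; payment = 80,000 × 0.0066250 / (1 − (1+0.0066250)^−72) = £1,400.71.
Loan 2: monthly rate = 7.7%/12 = 0.0064167; payment = 80,000 × 0.0064167 / (1 − (1+0.0064167)^−72) = £1,390.97.
Monthly savings = £1,400.71 − £1,390.97 = £9.74.
Break-even = £300.00 / £9.74 = 30.80 → 31 months.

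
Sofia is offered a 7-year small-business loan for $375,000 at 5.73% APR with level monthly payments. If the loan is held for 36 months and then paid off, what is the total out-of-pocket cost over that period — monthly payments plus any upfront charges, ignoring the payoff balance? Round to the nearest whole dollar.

$195,473

At 5.73% the monthly rate is 0.0047750, so the payment is 375,000 × 0.0047750 / (1 − 1.0047750^−84) = $5,429.80.
Total outlay = 36 × $5,429.80 = $195,472.80.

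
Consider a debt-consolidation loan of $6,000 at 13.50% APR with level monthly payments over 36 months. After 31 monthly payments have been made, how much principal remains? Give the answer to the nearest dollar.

With monthly rate i = 13.5%/12 = 0.0112500, the balance after k of n payments is P · [(1+i)^n − (1+i)^k] / [(1+i)^n − 1].
(1+0.0112500)^36 = 1.49591613 and (1+0.0112500)^31 = 1.41453785, so the balance is 6,000 × (1.49591613 − 1.41453785) / (1.49591613 − 1) = $984.58.

$985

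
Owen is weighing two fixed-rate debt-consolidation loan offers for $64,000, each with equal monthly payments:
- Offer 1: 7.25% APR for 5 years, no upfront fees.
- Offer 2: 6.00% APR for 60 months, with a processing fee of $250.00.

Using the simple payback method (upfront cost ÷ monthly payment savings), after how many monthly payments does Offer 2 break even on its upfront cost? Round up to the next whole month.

Offer 1: monthly rate = 7.25%/12 = 0.0060417; payment = 64,000 × 0.0060417 / (1 − (1+0.0060417)^−60) = $1,274.84.
Offer 2: at 6.00% the monthly rate is 0.0050000, so the payment is 64,000 × 0.0050000 / (1 − 1.0050000^−60) = $1,237.30.
Monthly savings = $1,274.84 − $1,237.30 = $37.54.
Break-even = $250.00 / $37.54 = 6.66 → 7 months.

7 months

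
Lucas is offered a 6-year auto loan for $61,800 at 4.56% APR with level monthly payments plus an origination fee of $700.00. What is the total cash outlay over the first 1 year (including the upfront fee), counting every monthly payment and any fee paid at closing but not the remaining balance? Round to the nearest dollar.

Monthly rate = 4.56%/12 = 0.0038000; payment = 61,800 × 0.0038000 / (1 − (1+0.0038000)^−72) = $982.72.
Total outlay = 12 × $982.72 + $700.00 = $12,492.64.

$12,493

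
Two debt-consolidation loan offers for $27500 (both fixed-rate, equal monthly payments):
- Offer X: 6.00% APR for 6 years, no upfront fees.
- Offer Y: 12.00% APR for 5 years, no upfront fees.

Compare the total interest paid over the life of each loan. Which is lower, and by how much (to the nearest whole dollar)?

Offer X by $3,889

Offer X: monthly rate = 6%/12 = 0.0050000; payment = 27,500 × 0.0050000 / (1 − (1+0.0050000)^−72) = $455.75.
Total interest on Offer X = 72 × $455.75 − $27,500 = $5,314.00.
Offer Y: monthly rate = 12%/12 = 0.0100000; payment = 27,500 × 0.0100000 / (1 − (1+0.0100000)^−60) = $611.72.
Total interest on Offer Y = 60 × $611.72 − $27,500 = $9,203.20.
Offer X is lower by $3,889.20.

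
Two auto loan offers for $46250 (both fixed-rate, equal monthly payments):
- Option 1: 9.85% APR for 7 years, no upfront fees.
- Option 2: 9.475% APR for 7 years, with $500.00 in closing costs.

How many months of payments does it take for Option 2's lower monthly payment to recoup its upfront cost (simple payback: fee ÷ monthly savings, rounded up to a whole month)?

57 months

Option 1: at 9.85% the monthly rate is 0.0082083, so the payment is 46,250 × 0.0082083 / (1 − 1.0082083^−84) = $764.22.
Option 2: at 9.475% the monthly rate is 0.0078958, so the payment is 46,250 × 0.0078958 / (1 − 1.0078958^−84) = $755.32.
Monthly savings = $764.22 − $755.32 = $8.90.
Break-even = $500.00 / $8.90 = 56.18 → 57 months.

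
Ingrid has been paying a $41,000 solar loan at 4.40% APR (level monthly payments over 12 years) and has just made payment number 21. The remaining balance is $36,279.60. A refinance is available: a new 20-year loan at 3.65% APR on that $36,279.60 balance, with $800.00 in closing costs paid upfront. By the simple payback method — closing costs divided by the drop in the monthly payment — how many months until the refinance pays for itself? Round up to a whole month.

6 months

Current payment = 41,000 × 4.4%/12 / (1 − (1+0.0036667)^−144) = $366.98.
Refinanced payment = 36,279.60 × 0.0030417 / (1 − (1+0.0030417)^−240) = $213.21.
Monthly savings = $366.98 − $213.21 = $153.77.
Break-even = $800.00 / $153.77 = 5.20 → 6 months.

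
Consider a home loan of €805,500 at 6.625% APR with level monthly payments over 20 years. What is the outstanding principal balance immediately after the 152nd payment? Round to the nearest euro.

€421,843

With monthly rate i = 6.625%/12 = 0.0055208, the balance after k of n payments is P · [(1+i)^n − (1+i)^k] / [(1+i)^n − 1].
(1+0.0055208)^240 = 3.74850035 and (1+0.0055208)^152 = 2.30910201, so the balance is 805,500 × (3.74850035 − 2.30910201) / (3.74850035 − 1) = €421,842.90.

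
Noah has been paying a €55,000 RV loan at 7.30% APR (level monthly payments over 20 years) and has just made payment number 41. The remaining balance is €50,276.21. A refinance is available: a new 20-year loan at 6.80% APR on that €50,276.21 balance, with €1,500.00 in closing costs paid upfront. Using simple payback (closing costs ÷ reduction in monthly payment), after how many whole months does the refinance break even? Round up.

29 months

Current payment = 55,000 × 7.3%/12 / (1 − (1+0.0060833)^−240) = €436.37.
Refinanced payment = 50,276.21 × 0.0056667 / (1 − (1+0.0056667)^−240) = €383.78.
Monthly savings = €436.37 − €383.78 = €52.59.
Break-even = €1,500.00 / €52.59 = 28.52 → 29 months.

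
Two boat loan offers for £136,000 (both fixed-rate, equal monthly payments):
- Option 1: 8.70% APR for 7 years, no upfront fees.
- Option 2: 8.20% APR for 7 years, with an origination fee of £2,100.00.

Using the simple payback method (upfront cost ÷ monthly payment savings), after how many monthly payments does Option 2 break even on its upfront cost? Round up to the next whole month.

Option 1: at 8.70% the monthly rate is 0.0072500, so the payment is 136,000 × 0.0072500 / (1 − 1.0072500^−84) = £2,167.47.
Option 2: at 8.20% the monthly rate is 0.0068333, so the payment is 136,000 × 0.0068333 / (1 − 1.0068333^−84) = £2,133.30.
Monthly savings = £2,167.47 − £2,133.30 = £34.17.
Break-even = £2,100.00 / £34.17 = 61.46 → 62 months.

62 months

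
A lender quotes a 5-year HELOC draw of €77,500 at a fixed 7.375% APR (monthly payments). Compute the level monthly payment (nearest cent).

At 7.375% the monthly rate is 0.0061458, so the payment is 77,500 × 0.0061458 / (1 − 1.0061458^−60) = €1,548.34.

€1,548.34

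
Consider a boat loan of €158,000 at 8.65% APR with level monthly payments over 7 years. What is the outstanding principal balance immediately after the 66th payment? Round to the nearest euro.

€42,298

With monthly rate i = 8.65%/12 = 0.0072083, the balance after k of n payments is P · [(1+i)^n − (1+i)^k] / [(1+i)^n − 1].
(1+0.0072083)^84 = 1.82819311 and (1+0.0072083)^66 = 1.60647689, so the balance is 158,000 × (1.82819311 − 1.60647689) / (1.82819311 − 1) = €42,298.30.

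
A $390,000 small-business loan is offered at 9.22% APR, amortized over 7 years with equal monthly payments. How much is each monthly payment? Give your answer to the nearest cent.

At 9.22% the monthly rate is 0.0076833, so the payment is 390,000 × 0.0076833 / (1 − 1.0076833^−84) = $6,318.37.

$6,318.37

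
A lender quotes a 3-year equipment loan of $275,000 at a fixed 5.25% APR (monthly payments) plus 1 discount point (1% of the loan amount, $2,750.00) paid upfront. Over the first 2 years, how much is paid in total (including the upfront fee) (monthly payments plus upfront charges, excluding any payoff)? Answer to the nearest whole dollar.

At 5.25% the monthly rate is 0.0043750, so the payment is 275,000 × 0.0043750 / (1 − 1.0043750^−36) = $8,272.90.
Total outlay = 24 × $8,272.90 + $2,750.00 = $201,299.60.

$201,300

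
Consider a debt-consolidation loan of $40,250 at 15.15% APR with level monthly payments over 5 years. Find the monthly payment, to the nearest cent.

Monthly rate = 15.15%/12 = 0.0126250; payment = 40,250 × 0.0126250 / (1 − (1+0.0126250)^−60) = $960.72.

$960.72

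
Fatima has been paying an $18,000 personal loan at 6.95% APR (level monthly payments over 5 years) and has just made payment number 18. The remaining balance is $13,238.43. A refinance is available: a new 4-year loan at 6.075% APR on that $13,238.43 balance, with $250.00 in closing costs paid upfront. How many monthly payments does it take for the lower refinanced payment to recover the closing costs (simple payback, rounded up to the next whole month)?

6 months

Current payment = 18,000 × 6.95%/12 / (1 − (1+0.0057917)^−60) = $356.00.
Refinanced payment = 13,238.43 × 0.0050625 / (1 − (1+0.0050625)^−48) = $311.36.
Monthly savings = $356.00 − $311.36 = $44.64.
Break-even = $250.00 / $44.64 = 5.60 → 6 months.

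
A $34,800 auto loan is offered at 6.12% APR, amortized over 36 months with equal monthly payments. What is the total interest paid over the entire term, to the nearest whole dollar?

$3,381

Monthly rate = 6.12%/12 = 0.0051000; payment = 34,800 × 0.0051000 / (1 − (1+0.0051000)^−36) = $1,060.58.
Total paid = 36 × $1,060.58 = $38,180.88; interest = $38,180.88 − $34,800 = $3,380.88.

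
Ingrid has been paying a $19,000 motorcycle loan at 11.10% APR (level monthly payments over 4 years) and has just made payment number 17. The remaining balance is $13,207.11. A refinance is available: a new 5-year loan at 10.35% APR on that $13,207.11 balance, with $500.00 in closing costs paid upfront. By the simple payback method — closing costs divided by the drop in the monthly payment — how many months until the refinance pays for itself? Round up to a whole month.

3 months

Current payment = 19,000 × 11.1%/12 / (1 − (1+0.0092500)^−48) = $491.99.
Refinanced payment = 13,207.11 × 0.0086250 / (1 − (1+0.0086250)^−60) = $282.89.
Monthly savings = $491.99 − $282.89 = $209.10.
Break-even = $500.00 / $209.10 = 2.39 → 3 months.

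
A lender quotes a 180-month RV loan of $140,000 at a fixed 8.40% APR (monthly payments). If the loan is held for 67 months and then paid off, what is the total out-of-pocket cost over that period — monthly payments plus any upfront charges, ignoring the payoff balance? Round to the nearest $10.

At 8.40% the monthly rate is 0.0070000, so the payment is 140,000 × 0.0070000 / (1 − 1.0070000^−180) = $1,370.44.
Total outlay = 67 × $1,370.44 = $91,819.48.

$91,820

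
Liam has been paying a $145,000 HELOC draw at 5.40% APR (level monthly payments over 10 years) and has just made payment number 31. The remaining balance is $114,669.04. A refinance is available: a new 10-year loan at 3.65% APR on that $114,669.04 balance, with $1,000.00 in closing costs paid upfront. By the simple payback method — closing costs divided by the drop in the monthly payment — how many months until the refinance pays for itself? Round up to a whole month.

Current payment = 145,000 × 5.4%/12 / (1 − (1+0.0045000)^−120) = $1,566.46.
Refinanced payment = 114,669.04 × 0.0030417 / (1 − (1+0.0030417)^−120) = $1,141.99.
Monthly savings = $1,566.46 − $1,141.99 = $424.47.
Break-even = $1,000.00 / $424.47 = 2.36 → 3 months.

3 months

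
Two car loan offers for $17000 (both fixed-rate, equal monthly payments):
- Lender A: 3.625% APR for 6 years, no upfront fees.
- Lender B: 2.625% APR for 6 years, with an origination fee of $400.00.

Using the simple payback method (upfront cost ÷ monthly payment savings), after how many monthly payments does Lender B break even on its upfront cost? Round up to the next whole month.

53 months

Lender A: monthly rate = 3.625%/12 = 0.0030208; payment = 17,000 × 0.0030208 / (1 − (1+0.0030208)^−72) = $263.07.
Lender B: monthly rate = 2.625%/12 = 0.0021875; payment = 17,000 × 0.0021875 / (1 − (1+0.0021875)^−72) = $255.45.
Monthly savings = $263.07 − $255.45 = $7.62.
Break-even = $400.00 / $7.62 = 52.49 → 53 months.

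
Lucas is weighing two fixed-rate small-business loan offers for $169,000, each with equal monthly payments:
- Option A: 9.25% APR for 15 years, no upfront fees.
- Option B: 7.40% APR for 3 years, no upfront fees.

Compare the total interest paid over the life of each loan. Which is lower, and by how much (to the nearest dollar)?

Option A: at 9.25% the monthly rate is 0.0077083, so the payment is 169,000 × 0.0077083 / (1 − 1.0077083^−180) = $1,739.33.
Total interest on Option A = 180 × $1,739.33 − $169,000 = $144,079.40.
Option B: at 7.40% the monthly rate is 0.0061667, so the payment is 169,000 × 0.0061667 / (1 − 1.0061667^−36) = $5,249.19.
Total interest on Option B = 36 × $5,249.19 − $169,000 = $19,970.84.
Option B is lower by $124,108.56.

Option B by $124,109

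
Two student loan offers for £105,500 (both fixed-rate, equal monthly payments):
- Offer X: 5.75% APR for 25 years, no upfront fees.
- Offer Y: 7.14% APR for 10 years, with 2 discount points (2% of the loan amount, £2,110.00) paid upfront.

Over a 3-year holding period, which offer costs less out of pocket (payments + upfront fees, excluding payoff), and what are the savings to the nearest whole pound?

Offer X: at 5.75% the monthly rate is 0.0047917, so the payment is 105,500 × 0.0047917 / (1 − 1.0047917^−300) = £663.71.
Offer Y: monthly rate = 7.14%/12 = 0.0059500; payment = 105,500 × 0.0059500 / (1 − (1+0.0059500)^−120) = £1,232.57.
Over 36 months: Offer X costs 36 × £663.71 = £23,893.56; Offer Y costs 36 × £1,232.57 + £2,110.00 = £46,482.52.
Offer X is cheaper by £46,482.52 − £23,893.56 = £22,588.96.

Offer X by £22,589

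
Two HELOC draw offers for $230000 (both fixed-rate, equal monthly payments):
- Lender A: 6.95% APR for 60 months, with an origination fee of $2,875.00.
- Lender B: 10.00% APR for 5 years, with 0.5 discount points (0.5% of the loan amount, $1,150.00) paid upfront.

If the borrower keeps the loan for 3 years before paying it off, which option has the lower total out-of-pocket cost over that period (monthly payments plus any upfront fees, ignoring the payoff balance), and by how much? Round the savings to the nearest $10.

Lender A by $10,440

Lender A: monthly rate = 6.95%/12 = 0.0057917; payment = 230,000 × 0.0057917 / (1 − (1+0.0057917)^−60) = $4,548.85.
Lender B: monthly rate = 10%/12 = 0.0083333; payment = 230,000 × 0.0083333 / (1 − (1+0.0083333)^−60) = $4,886.82.
Over 36 months: Lender A costs 36 × $4,548.85 + $2,875.00 = $166,633.60; Lender B costs 36 × $4,886.82 + $1,150.00 = $177,075.52.
Lender A is cheaper by $177,075.52 − $166,633.60 = $10,441.92.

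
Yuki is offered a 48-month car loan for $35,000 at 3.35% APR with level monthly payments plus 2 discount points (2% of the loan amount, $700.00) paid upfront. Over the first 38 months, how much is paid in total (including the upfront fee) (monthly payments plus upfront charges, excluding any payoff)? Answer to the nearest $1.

At 3.35% the monthly rate is 0.0027917, so the payment is 35,000 × 0.0027917 / (1 − 1.0027917^−48) = $780.13.
Total outlay = 38 × $780.13 + $700.00 = $30,344.94.

$30,345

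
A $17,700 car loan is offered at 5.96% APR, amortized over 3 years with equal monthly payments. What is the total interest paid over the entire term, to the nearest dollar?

$1,673

Monthly rate = 5.96%/12 = 0.0049667; payment = 17,700 × 0.0049667 / (1 − (1+0.0049667)^−36) = $538.15.
Total paid = 36 × $538.15 = $19,373.40; interest = $19,373.40 − $17,700 = $1,673.40.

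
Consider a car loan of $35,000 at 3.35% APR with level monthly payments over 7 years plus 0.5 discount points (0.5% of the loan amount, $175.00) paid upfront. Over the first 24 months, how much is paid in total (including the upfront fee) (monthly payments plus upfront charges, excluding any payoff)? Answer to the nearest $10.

$11,410

Monthly rate = 3.35%/12 = 0.0027917; payment = 35,000 × 0.0027917 / (1 − (1+0.0027917)^−84) = $468.01.
Total outlay = 24 × $468.01 + $175.00 = $11,407.24.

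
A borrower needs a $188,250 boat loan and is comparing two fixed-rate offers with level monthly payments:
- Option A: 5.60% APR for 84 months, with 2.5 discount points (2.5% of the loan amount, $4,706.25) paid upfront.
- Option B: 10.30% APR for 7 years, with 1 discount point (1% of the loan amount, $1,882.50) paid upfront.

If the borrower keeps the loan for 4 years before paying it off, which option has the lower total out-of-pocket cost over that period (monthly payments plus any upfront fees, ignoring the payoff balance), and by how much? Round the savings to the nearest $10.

Option A by $18,310

Option A: at 5.60% the monthly rate is 0.0046667, so the payment is 188,250 × 0.0046667 / (1 − 1.0046667^−84) = $2,714.10.
Option B: monthly rate = 10.3%/12 = 0.0085833; payment = 188,250 × 0.0085833 / (1 − (1+0.0085833)^−84) = $3,154.43.
Over 48 months: Option A costs 48 × $2,714.10 + $4,706.25 = $134,983.05; Option B costs 48 × $3,154.43 + $1,882.50 = $153,295.14.
Option A is cheaper by $153,295.14 − $134,983.05 = $18,312.09.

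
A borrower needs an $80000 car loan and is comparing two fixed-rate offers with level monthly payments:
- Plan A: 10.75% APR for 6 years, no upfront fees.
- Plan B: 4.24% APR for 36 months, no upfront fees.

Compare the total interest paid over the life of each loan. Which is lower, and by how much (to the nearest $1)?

Plan A: monthly rate = 10.75%/12 = 0.0089583; payment = 80,000 × 0.0089583 / (1 − (1+0.0089583)^−72) = $1,512.50.
Total interest on Plan A = 72 × $1,512.50 − $80,000 = $28,900.00.
Plan B: at 4.24% the monthly rate is 0.0035333, so the payment is 80,000 × 0.0035333 / (1 − 1.0035333^−36) = $2,370.47.
Total interest on Plan B = 36 × $2,370.47 − $80,000 = $5,336.92.
Plan B is lower by $23,563.08.

Plan B by $23,563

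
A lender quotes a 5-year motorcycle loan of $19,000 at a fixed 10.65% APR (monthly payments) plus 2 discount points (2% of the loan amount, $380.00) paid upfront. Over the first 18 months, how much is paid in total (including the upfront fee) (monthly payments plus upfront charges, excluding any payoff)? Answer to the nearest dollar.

Monthly rate = 10.65%/12 = 0.0088750; payment = 19,000 × 0.0088750 / (1 − (1+0.0088750)^−60) = $409.80.
Total outlay = 18 × $409.80 + $380.00 = $7,756.40.

$7,756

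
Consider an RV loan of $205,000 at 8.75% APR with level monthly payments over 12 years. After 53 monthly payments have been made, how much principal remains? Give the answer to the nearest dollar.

$152,862

With monthly rate i = 8.75%/12 = 0.0072917, the balance after k of n payments is P · [(1+i)^n − (1+i)^k] / [(1+i)^n − 1].
(1+0.0072917)^144 = 2.84678527 and (1+0.0072917)^53 = 1.46969689, so the balance is 205,000 × (2.84678527 − 1.46969689) / (2.84678527 − 1) = $152,861.91.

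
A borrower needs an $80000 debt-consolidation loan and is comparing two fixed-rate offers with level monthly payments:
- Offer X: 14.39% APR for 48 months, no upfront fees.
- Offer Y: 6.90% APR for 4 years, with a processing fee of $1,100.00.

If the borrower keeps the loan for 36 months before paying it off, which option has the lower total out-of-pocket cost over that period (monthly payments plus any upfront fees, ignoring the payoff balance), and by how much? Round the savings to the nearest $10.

Offer Y by $9,330

Offer X: monthly rate = 14.39%/12 = 0.0119917; payment = 80,000 × 0.0119917 / (1 − (1+0.0119917)^−48) = $2,201.80.
Offer Y: monthly rate = 6.9%/12 = 0.0057500; payment = 80,000 × 0.0057500 / (1 − (1+0.0057500)^−48) = $1,911.99.
Over 36 months: Offer X costs 36 × $2,201.80 = $79,264.80; Offer Y costs 36 × $1,911.99 + $1,100.00 = $69,931.64.
Offer Y is cheaper by $79,264.80 − $69,931.64 = $9,333.16.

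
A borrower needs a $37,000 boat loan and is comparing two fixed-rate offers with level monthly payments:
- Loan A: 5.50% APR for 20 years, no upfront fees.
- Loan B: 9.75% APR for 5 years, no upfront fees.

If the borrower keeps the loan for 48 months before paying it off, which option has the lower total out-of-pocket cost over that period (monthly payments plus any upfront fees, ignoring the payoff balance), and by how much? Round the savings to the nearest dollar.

Loan A by $25,300

Loan A: at 5.50% the monthly rate is 0.0045833, so the payment is 37,000 × 0.0045833 / (1 − 1.0045833^−240) = $254.52.
Loan B: monthly rate = 9.75%/12 = 0.0081250; payment = 37,000 × 0.0081250 / (1 − (1+0.0081250)^−60) = $781.60.
Over 48 months: Loan A costs 48 × $254.52 = $12,216.96; Loan B costs 48 × $781.60 = $37,516.80.
Loan A is cheaper by $37,516.80 − $12,216.96 = $25,299.84.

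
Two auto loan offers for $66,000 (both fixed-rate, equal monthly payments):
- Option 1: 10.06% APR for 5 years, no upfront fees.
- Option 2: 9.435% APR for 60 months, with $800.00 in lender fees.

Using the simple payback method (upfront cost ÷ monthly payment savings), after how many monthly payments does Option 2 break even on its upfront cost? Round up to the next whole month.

Option 1: monthly rate = 10.06%/12 = 0.0083833; payment = 66,000 × 0.0083833 / (1 − (1+0.0083833)^−60) = $1,404.25.
Option 2: at 9.435% the monthly rate is 0.0078625, so the payment is 66,000 × 0.0078625 / (1 − 1.0078625^−60) = $1,384.03.
Monthly savings = $1,404.25 − $1,384.03 = $20.22.
Break-even = $800.00 / $20.22 = 39.56 → 40 months.

40 months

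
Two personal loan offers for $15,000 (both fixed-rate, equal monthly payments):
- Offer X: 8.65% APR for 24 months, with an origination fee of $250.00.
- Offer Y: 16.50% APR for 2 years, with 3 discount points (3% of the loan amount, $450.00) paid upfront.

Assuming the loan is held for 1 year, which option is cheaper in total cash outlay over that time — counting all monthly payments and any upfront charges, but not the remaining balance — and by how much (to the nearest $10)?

Offer X: monthly rate = 8.65%/12 = 0.0072083; payment = 15,000 × 0.0072083 / (1 − (1+0.0072083)^−24) = $682.86.
Offer Y: at 16.50% the monthly rate is 0.0137500, so the payment is 15,000 × 0.0137500 / (1 − 1.0137500^−24) = $738.04.
Over 12 months: Offer X costs 12 × $682.86 + $250.00 = $8,444.32; Offer Y costs 12 × $738.04 + $450.00 = $9,306.48.
Offer X is cheaper by $9,306.48 − $8,444.32 = $862.16.

Offer X by $860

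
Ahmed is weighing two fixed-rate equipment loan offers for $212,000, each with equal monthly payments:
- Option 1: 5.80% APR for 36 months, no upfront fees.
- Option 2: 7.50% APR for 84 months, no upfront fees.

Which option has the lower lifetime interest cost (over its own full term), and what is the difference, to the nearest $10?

Option 1: at 5.80% the monthly rate is 0.0048333, so the payment is 212,000 × 0.0048333 / (1 − 1.0048333^−36) = $6,430.26.
Total interest on Option 1 = 36 × $6,430.26 − $212,000 = $19,489.36.
Option 2: at 7.50% the monthly rate is 0.0062500, so the payment is 212,000 × 0.0062500 / (1 − 1.0062500^−84) = $3,251.71.
Total interest on Option 2 = 84 × $3,251.71 − $212,000 = $61,143.64.
Option 1 is lower by $41,654.28.

Option 1 by $41,650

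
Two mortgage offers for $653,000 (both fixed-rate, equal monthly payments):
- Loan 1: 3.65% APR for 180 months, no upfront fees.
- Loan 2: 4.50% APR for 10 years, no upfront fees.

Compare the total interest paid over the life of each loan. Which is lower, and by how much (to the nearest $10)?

Loan 2 by $36,850

Loan 1: at 3.65% the monthly rate is 0.0030417, so the payment is 653,000 × 0.0030417 / (1 − 1.0030417^−180) = $4,716.43.
Total interest on Loan 1 = 180 × $4,716.43 − $653,000 = $195,957.40.
Loan 2: at 4.50% the monthly rate is 0.0037500, so the payment is 653,000 × 0.0037500 / (1 − 1.0037500^−120) = $6,767.59.
Total interest on Loan 2 = 120 × $6,767.59 − $653,000 = $159,110.80.
Loan 2 is lower by $36,846.60.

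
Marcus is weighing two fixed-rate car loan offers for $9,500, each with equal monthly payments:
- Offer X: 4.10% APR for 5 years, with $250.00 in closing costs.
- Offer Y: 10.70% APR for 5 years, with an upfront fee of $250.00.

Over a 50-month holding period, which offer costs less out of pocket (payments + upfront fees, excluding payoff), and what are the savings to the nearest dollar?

Offer X by $1,487

Offer X: at 4.10% the monthly rate is 0.0034167, so the payment is 9,500 × 0.0034167 / (1 − 1.0034167^−60) = $175.39.
Offer Y: at 10.70% the monthly rate is 0.0089167, so the payment is 9,500 × 0.0089167 / (1 − 1.0089167^−60) = $205.13.
Over 50 months: Offer X costs 50 × $175.39 + $250.00 = $9,019.50; Offer Y costs 50 × $205.13 + $250.00 = $10,506.50.
Offer X is cheaper by $10,506.50 − $9,019.50 = $1,487.00.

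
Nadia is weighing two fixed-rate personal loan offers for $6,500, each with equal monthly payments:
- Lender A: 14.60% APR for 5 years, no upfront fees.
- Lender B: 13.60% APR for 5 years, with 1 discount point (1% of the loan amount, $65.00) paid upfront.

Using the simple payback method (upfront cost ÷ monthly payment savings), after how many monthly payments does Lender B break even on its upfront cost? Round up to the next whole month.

20 months

Lender A: at 14.60% the monthly rate is 0.0121667, so the payment is 6,500 × 0.0121667 / (1 − 1.0121667^−60) = $153.27.
Lender B: monthly rate = 13.6%/12 = 0.0113333; payment = 6,500 × 0.0113333 / (1 − (1+0.0113333)^−60) = $149.90.
Monthly savings = $153.27 − $149.90 = $3.37.
Break-even = $65.00 / $3.37 = 19.29 → 20 months.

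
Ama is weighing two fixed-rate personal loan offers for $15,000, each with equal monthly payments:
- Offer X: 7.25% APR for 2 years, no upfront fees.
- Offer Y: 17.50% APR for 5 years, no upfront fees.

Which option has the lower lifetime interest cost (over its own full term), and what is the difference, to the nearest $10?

Offer X: monthly rate = 7.25%/12 = 0.0060417; payment = 15,000 × 0.0060417 / (1 − (1+0.0060417)^−24) = $673.29.
Total interest on Offer X = 24 × $673.29 − $15,000 = $1,158.96.
Offer Y: at 17.50% the monthly rate is 0.0145833, so the payment is 15,000 × 0.0145833 / (1 − 1.0145833^−60) = $376.83.
Total interest on Offer Y = 60 × $376.83 − $15,000 = $7,609.80.
Offer X is lower by $6,450.84.

Offer X by $6,450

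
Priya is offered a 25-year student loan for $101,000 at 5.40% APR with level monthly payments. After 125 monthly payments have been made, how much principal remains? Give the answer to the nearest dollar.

$74,281

With monthly rate i = 5.4%/12 = 0.0045000, the balance after k of n payments is P · [(1+i)^n − (1+i)^k] / [(1+i)^n − 1].
(1+0.0045000)^300 = 3.84576130 and (1+0.0045000)^125 = 1.75284145, so the balance is 101,000 × (3.84576130 − 1.75284145) / (3.84576130 − 1) = $74,280.62.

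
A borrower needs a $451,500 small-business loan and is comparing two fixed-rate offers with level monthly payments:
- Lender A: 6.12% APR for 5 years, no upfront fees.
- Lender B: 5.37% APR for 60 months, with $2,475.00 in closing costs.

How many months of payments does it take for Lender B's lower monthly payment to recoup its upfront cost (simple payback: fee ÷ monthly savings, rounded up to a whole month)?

16 months

Lender A: at 6.12% the monthly rate is 0.0051000, so the payment is 451,500 × 0.0051000 / (1 − 1.0051000^−60) = $8,753.98.
Lender B: at 5.37% the monthly rate is 0.0044750, so the payment is 451,500 × 0.0044750 / (1 − 1.0044750^−60) = $8,597.11.
Monthly savings = $8,753.98 − $8,597.11 = $156.87.
Break-even = $2,475.00 / $156.87 = 15.78 → 16 months.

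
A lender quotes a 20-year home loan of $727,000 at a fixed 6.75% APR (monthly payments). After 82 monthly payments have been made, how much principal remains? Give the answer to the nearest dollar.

$577,653

With monthly rate i = 6.75%/12 = 0.0056250, the balance after k of n payments is P · [(1+i)^n − (1+i)^k] / [(1+i)^n − 1].
(1+0.0056250)^240 = 3.84286162 and (1+0.0056250)^82 = 1.58400679, so the balance is 727,000 × (3.84286162 − 1.58400679) / (3.84286162 − 1) = $577,652.97.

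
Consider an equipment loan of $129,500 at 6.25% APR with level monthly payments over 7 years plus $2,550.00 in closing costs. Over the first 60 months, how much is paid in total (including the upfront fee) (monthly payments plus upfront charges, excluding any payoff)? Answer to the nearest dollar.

$116,992

At 6.25% the monthly rate is 0.0052083, so the payment is 129,500 × 0.0052083 / (1 − 1.0052083^−84) = $1,907.37.
Total outlay = 60 × $1,907.37 + $2,550.00 = $116,992.20.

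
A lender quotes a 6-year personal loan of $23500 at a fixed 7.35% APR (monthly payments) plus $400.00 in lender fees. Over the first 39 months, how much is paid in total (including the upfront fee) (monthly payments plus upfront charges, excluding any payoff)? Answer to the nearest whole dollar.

Monthly rate = 7.35%/12 = 0.0061250; payment = 23,500 × 0.0061250 / (1 − (1+0.0061250)^−72) = $404.61.
Total outlay = 39 × $404.61 + $400.00 = $16,179.79.

$16,180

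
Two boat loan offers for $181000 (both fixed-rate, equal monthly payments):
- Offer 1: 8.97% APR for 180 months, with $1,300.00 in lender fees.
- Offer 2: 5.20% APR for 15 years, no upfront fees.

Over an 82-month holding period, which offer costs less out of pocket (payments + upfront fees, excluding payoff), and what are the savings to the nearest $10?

Offer 2 by $32,650

Offer 1: at 8.97% the monthly rate is 0.0074750, so the payment is 181,000 × 0.0074750 / (1 − 1.0074750^−180) = $1,832.59.
Offer 2: monthly rate = 5.2%/12 = 0.0043333; payment = 181,000 × 0.0043333 / (1 − (1+0.0043333)^−180) = $1,450.26.
Over 82 months: Offer 1 costs 82 × $1,832.59 + $1,300.00 = $151,572.38; Offer 2 costs 82 × $1,450.26 = $118,921.32.
Offer 2 is cheaper by $151,572.38 − $118,921.32 = $32,651.06.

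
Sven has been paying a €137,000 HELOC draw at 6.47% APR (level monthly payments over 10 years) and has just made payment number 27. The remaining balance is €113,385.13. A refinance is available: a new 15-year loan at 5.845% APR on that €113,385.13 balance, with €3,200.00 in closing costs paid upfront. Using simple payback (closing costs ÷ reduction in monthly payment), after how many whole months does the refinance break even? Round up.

Current payment = 137,000 × 6.47%/12 / (1 − (1+0.0053917)^−120) = €1,553.52.
Refinanced payment = 113,385.13 × 0.0048708 / (1 − (1+0.0048708)^−180) = €947.34.
Monthly savings = €1,553.52 − €947.34 = €606.18.
Break-even = €3,200.00 / €606.18 = 5.28 → 6 months.

6 months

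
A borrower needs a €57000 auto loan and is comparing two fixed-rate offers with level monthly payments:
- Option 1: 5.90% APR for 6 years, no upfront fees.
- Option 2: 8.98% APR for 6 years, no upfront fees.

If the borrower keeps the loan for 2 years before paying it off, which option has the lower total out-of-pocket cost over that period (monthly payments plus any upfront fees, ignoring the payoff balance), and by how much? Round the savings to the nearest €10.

Option 1: monthly rate = 5.9%/12 = 0.0049167; payment = 57,000 × 0.0049167 / (1 − (1+0.0049167)^−72) = €941.97.
Option 2: monthly rate = 8.98%/12 = 0.0074833; payment = 57,000 × 0.0074833 / (1 − (1+0.0074833)^−72) = €1,026.89.
Over 24 months: Option 1 costs 24 × €941.97 = €22,607.28; Option 2 costs 24 × €1,026.89 = €24,645.36.
Option 1 is cheaper by €24,645.36 − €22,607.28 = €2,038.08.

Option 1 by €2,040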